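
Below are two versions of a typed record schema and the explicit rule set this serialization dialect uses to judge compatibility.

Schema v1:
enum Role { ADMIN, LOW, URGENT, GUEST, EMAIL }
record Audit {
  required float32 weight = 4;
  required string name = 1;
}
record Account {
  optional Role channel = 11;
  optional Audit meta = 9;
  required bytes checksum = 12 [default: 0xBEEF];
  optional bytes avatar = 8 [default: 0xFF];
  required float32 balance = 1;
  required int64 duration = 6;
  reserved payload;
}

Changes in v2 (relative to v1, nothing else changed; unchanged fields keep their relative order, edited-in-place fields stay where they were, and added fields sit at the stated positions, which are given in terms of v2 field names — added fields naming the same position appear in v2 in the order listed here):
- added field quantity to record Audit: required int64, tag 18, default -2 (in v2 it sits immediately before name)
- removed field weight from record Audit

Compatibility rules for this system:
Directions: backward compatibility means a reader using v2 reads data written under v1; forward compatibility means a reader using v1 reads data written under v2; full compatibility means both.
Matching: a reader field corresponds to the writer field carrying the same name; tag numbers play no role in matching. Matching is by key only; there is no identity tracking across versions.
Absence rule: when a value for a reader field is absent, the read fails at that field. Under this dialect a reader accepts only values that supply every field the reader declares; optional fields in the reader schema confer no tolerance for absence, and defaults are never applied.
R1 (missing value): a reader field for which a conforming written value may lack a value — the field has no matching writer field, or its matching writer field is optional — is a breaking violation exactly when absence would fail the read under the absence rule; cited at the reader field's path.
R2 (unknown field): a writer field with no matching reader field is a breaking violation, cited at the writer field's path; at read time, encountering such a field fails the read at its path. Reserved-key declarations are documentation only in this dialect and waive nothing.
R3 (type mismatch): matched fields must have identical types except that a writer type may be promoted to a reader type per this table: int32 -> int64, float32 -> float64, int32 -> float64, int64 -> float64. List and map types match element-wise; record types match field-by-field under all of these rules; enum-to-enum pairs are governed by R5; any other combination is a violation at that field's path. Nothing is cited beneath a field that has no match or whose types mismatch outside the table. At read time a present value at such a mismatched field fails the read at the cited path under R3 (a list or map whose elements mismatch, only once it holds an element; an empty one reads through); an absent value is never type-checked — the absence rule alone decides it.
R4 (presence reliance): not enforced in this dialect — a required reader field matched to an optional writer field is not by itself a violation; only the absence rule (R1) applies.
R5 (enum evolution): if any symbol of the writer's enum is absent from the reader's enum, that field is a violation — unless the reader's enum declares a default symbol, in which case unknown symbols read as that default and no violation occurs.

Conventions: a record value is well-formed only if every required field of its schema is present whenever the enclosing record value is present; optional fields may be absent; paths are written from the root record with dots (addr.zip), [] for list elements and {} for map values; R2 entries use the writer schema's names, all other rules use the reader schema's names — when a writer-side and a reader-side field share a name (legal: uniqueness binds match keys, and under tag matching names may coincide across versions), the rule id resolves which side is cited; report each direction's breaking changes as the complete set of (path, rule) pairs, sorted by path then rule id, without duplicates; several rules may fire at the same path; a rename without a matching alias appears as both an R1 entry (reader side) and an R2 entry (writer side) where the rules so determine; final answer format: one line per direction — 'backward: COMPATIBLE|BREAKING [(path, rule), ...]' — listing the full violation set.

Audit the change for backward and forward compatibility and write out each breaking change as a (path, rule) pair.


the writer's type comes first in each Account pair
backward pass over Account, reader schema v2, writer schema v1:
  channel: paired with writer channel (Role -> Role; writer optional)
  meta: paired with writer meta (Audit -> Audit; writer optional)
  checksum: paired with writer checksum (bytes -> bytes; writer required)
  avatar: paired with writer avatar (bytes -> bytes; writer optional)
  balance: paired with writer balance (float32 -> float32; writer required)
  duration: paired with writer duration (int64 -> int64; writer required)
  meta.quantity: no writer-side match
  meta.name: paired with writer meta.name (string -> string; writer required)
  writer meta.weight: unknown to reader
  rule R1 violated at avatar
  rule R1 violated at channel
  rule R1 violated at meta
  rule R1 violated at meta.quantity
  rule R2 violated at meta.weight
  => backward: BREAKING (5)
forward pass over Account, reader schema v1, writer schema v2:
  channel: paired with writer channel (Role -> Role; writer optional)
  meta: paired with writer meta (Audit -> Audit; writer optional)
  checksum: paired with writer checksum (bytes -> bytes; writer required)
  avatar: paired with writer avatar (bytes -> bytes; writer optional)
  balance: paired with writer balance (float32 -> float32; writer required)
  duration: paired with writer duration (int64 -> int64; writer required)
  meta.weight: no writer-side match
  meta.name: paired with writer meta.name (string -> string; writer required)
  writer meta.quantity: unknown to reader
  rule R1 violated at avatar
  rule R1 violated at channel
  rule R1 violated at meta
  rule R2 violated at meta.quantity
  rule R1 violated at meta.weight
  => forward: BREAKING (5)

backward: BREAKING [(avatar, R1), (channel, R1), (meta, R1), (meta.quantity, R1), (meta.weight, R2)]; forward: BREAKING [(avatar, R1), (channel, R1), (meta, R1), (meta.quantity, R2), (meta.weight, R1)]


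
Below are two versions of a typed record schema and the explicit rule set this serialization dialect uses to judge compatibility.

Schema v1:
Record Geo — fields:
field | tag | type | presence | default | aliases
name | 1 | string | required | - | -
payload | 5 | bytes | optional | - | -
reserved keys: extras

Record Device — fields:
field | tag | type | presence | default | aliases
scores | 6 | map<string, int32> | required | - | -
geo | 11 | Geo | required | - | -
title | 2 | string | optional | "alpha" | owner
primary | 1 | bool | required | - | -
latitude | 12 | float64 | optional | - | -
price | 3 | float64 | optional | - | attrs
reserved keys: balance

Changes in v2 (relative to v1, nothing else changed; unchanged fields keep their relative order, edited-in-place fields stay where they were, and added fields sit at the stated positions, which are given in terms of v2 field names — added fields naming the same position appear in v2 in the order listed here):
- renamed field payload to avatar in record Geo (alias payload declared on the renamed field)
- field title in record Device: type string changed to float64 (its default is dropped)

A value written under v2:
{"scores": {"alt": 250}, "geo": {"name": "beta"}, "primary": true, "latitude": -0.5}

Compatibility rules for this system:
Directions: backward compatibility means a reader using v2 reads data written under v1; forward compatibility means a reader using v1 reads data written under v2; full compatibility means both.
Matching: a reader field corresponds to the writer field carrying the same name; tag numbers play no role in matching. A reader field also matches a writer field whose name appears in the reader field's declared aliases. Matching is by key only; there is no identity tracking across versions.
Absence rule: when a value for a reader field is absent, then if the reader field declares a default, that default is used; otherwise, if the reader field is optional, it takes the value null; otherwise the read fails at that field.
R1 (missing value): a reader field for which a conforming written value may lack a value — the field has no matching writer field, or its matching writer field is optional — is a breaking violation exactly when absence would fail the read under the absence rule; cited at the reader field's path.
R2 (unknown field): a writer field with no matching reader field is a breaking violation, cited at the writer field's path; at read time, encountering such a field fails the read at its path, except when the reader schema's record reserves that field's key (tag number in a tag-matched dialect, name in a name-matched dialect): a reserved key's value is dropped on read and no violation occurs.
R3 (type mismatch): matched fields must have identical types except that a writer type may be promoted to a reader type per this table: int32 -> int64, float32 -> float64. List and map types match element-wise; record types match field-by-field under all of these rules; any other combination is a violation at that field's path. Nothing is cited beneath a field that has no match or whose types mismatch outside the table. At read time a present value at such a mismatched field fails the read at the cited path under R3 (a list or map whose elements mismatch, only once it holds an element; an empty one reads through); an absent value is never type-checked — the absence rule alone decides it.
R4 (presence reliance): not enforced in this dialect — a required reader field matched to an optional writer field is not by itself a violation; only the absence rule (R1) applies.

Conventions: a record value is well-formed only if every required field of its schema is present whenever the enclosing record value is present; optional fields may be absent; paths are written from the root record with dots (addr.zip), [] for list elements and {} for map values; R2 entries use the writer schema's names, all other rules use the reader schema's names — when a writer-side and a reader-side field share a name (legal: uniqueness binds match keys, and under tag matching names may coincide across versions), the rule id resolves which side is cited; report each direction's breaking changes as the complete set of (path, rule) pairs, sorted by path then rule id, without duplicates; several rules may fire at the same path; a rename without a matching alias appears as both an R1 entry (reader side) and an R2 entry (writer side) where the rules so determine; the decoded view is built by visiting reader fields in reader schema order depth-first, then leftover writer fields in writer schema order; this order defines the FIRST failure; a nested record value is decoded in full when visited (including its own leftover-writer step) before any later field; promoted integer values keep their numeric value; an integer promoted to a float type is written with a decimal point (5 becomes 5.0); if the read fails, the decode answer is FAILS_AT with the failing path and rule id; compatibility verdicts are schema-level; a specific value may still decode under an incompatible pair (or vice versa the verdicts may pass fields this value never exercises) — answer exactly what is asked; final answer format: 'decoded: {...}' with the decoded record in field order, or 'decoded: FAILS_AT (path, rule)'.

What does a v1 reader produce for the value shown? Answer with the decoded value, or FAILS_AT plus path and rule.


decoded: {"scores": {"alt": 250}, "geo": {"name": "beta", "payload": null}, "title": "alpha", "primary": true, "latitude": -0.5, "price": null}

in Device below, arrows point writer -> reader
decode (reader v1):
  scores := {"alt": 250}
  geo.name := "beta"
  geo.payload := null (not supplied -> null)
  title := "alpha" (no value, default fills)
  primary := true
  latitude := -0.5
  price := null (not supplied -> null)
  => decoded: {"scores": {"alt": 250}, "geo": {"name": "beta", "payload": null}, "title": "alpha", "primary": true, "latitude": -0.5, "price": null}
the other Device changes do not affect what is asked:
  renamed field payload to avatar in record Geo (alias payload declared on the renamed field) -> a verdict-level change on Device — the shown value reads the same
  field title in record Device: type string changed to float64 (its default is dropped) -> a verdict-level change on Device — the shown value reads the same


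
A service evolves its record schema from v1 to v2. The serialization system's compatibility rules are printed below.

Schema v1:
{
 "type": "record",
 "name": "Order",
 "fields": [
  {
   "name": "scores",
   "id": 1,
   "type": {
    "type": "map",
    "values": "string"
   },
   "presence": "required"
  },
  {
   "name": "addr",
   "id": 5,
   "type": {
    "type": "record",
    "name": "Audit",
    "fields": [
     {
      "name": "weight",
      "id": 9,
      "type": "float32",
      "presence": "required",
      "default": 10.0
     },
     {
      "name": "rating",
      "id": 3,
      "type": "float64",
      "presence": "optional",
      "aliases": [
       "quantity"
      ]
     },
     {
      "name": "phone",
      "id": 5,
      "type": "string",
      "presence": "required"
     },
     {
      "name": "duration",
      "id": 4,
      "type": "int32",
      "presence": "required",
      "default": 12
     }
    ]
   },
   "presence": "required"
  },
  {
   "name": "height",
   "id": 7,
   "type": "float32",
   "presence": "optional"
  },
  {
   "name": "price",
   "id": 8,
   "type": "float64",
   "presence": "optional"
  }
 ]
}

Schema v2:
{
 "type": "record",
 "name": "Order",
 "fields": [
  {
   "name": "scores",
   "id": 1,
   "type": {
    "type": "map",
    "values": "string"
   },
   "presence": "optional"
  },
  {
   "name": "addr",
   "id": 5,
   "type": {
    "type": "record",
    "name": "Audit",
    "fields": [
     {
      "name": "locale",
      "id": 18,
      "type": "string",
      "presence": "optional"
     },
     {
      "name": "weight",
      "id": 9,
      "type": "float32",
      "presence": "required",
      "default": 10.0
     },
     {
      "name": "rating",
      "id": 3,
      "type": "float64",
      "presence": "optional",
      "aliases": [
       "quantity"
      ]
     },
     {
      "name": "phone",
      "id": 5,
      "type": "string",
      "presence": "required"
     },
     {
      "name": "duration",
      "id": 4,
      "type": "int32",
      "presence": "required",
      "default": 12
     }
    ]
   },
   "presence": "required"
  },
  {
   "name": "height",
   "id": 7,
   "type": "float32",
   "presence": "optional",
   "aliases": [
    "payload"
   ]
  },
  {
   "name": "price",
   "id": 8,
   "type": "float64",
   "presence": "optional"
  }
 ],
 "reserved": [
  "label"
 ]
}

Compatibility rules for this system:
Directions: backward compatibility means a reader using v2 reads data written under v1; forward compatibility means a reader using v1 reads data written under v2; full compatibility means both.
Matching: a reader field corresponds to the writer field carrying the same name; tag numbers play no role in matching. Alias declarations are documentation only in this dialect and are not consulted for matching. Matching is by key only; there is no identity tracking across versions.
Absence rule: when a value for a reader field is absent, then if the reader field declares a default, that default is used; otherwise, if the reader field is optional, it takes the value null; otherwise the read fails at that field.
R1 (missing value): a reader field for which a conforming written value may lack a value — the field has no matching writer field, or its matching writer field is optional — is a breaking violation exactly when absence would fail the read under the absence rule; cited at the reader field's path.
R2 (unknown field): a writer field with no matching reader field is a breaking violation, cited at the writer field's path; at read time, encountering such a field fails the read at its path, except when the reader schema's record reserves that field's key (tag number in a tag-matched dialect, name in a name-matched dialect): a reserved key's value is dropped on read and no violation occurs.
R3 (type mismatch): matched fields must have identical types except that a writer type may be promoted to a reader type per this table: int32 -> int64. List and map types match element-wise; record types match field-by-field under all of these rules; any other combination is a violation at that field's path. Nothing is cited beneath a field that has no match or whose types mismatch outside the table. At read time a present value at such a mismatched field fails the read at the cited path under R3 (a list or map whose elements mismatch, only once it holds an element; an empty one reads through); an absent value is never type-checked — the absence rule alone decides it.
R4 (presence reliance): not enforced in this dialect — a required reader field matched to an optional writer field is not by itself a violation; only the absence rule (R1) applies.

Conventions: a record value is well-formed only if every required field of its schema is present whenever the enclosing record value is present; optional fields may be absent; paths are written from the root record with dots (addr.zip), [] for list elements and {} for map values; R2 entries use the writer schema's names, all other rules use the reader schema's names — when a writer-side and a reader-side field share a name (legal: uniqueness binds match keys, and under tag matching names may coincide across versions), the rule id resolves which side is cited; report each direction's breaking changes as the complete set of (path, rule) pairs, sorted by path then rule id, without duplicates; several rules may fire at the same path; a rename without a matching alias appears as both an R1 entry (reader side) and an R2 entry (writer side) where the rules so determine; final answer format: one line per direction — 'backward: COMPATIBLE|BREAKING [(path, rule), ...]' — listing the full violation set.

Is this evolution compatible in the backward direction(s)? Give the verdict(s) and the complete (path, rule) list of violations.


backward: COMPATIBLE []

the writer's type comes first in each Order pair
backward pass over Order, reader schema v2, writer schema v1:
  scores: map<string, string> -> map<string, string>, writer required; from scores
  addr: Audit -> Audit, writer required; from addr
  height: float32 -> float32, writer optional; from height
  price: float64 -> float64, writer optional; from price
  no writer field matches reader addr.locale
  addr.weight: float32 -> float32, writer required; from addr.weight
  addr.rating: float64 -> float64, writer optional; from addr.rating
  addr.phone: string -> string, writer required; from addr.phone
  addr.duration: int32 -> int32, writer required; from addr.duration
  => no violations; backward on Order: COMPATIBLE
remaining Order differences; none change what is asked:
  field scores in record Order: required changed to optional -> its effect on Order is confined to the forward direction, not asked
  added field locale to record Audit: optional string, tag 18 (in v2 it sits immediately before weight) -> its effect on Order is confined to the forward direction, not asked


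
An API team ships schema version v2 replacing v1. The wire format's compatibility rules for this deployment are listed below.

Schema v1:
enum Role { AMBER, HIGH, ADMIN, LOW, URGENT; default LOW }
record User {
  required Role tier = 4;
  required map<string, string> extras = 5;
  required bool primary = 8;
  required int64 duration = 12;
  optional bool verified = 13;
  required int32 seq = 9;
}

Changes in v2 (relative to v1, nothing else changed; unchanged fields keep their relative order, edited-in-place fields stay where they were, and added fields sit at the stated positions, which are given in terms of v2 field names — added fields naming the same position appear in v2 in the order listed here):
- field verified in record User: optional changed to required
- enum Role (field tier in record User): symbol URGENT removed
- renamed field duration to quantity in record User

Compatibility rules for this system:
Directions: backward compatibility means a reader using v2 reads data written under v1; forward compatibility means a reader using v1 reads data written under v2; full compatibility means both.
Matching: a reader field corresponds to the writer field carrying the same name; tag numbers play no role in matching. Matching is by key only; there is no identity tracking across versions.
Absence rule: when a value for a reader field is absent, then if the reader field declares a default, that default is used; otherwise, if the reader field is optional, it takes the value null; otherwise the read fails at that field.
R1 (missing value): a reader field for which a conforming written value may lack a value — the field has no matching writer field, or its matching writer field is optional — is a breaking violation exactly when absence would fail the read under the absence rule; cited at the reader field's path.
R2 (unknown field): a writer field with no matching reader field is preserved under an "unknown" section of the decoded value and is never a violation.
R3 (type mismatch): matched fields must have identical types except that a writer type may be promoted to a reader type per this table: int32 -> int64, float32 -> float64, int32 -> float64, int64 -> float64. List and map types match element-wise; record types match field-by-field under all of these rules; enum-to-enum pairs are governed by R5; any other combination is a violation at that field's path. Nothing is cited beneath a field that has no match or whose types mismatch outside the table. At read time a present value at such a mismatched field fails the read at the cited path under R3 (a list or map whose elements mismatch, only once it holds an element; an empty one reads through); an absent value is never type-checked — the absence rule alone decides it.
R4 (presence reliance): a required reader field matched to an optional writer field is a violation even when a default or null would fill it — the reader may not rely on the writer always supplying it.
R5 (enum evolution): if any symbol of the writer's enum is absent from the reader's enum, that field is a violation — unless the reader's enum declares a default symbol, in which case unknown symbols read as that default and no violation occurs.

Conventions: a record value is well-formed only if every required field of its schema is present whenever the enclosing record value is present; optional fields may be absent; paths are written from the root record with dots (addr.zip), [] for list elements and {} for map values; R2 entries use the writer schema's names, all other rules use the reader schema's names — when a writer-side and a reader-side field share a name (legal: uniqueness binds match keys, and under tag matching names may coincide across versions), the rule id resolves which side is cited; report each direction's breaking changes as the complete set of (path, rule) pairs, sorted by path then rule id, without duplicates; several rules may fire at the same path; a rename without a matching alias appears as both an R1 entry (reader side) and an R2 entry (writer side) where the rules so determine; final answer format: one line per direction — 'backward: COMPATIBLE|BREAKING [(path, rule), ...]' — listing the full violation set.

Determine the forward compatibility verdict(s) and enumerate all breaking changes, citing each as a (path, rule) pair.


the writer's type comes first in each User pair
forward pass over User, reader schema v1, writer schema v2:
  Role -> Role, writer required: tier aligns to tier
  map<string, string> -> map<string, string>, writer required: extras aligns to extras
  bool -> bool, writer required: primary aligns to primary
  no writer field matches reader duration
  bool -> bool, writer required: verified aligns to verified
  int32 -> int32, writer required: seq aligns to seq
  writer quantity: unknown to reader
  breaking: (duration, R1)
  => forward verdict for User: BREAKING, 1 violation(s)
diffs on User not affecting the asked answer:
  field verified in record User: optional changed to required -> matters only for User's backward compatibility — outside the asked direction
  enum Role (field tier in record User): symbol URGENT removed -> fires no rule on User, leaving the asked answer as it is

forward: BREAKING [(duration, R1)]


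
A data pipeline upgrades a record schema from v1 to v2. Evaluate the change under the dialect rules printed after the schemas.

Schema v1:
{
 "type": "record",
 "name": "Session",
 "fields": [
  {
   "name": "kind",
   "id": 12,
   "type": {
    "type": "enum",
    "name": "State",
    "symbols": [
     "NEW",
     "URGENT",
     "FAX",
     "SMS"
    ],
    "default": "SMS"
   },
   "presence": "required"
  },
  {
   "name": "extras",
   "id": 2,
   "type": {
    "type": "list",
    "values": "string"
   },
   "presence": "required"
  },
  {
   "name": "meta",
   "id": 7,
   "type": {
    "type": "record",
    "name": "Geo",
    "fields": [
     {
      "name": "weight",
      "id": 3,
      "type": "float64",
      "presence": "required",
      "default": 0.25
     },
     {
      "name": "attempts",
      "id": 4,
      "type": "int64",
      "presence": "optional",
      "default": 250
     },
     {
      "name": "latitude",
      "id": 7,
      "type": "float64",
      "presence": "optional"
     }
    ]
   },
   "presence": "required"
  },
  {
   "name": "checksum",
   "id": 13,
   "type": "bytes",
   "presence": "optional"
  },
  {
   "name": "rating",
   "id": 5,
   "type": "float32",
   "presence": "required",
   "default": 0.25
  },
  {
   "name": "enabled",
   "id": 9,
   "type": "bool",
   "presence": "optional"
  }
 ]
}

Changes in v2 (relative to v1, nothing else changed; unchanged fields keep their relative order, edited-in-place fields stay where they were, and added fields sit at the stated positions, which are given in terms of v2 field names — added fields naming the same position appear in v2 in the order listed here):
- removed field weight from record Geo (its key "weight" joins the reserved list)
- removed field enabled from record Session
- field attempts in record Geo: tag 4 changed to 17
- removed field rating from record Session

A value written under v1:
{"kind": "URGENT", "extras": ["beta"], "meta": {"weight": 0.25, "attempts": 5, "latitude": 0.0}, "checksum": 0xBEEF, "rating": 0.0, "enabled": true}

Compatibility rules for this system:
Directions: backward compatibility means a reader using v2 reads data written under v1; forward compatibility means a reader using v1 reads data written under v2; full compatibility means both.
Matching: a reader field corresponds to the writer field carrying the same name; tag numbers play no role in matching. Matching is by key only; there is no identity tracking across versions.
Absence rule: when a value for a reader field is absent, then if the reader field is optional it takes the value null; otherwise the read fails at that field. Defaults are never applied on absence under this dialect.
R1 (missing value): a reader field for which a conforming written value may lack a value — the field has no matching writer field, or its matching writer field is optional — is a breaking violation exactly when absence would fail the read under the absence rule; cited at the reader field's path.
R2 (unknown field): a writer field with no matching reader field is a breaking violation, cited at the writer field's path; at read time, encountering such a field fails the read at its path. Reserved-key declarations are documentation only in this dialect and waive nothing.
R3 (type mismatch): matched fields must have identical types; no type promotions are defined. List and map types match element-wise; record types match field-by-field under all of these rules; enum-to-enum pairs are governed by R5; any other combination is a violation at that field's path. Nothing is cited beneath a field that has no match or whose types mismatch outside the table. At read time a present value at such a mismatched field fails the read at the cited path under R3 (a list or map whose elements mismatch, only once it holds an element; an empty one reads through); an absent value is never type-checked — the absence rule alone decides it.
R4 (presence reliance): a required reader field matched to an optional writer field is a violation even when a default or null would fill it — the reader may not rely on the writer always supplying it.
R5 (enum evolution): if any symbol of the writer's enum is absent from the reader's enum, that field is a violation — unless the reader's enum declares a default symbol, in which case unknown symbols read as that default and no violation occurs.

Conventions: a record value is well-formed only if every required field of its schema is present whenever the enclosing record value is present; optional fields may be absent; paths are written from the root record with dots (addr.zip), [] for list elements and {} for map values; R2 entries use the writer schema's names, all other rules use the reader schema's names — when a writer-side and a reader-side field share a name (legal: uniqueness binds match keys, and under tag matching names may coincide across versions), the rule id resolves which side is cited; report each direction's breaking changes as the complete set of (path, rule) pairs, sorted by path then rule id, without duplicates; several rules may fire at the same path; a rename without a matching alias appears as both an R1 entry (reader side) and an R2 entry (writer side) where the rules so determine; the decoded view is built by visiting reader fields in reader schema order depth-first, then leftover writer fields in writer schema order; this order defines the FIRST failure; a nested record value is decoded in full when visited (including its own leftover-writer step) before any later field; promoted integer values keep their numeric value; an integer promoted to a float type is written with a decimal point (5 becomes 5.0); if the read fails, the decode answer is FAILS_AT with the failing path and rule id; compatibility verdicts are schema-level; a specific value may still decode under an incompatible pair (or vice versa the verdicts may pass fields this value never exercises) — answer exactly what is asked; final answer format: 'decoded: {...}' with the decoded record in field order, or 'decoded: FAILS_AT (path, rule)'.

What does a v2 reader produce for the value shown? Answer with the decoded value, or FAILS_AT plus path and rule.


each type pair in Session: writer, then reader
decoding the Session value with the v2 reader:
  kind := "URGENT"
  extras := ["beta"]
  meta.attempts := 5
  meta.latitude := 0.0
  read fails at meta.weight under R2 (unknown field)
  => FAILS_AT (meta.weight, R2)
checking off the Session differences that do not matter here:
  removed field enabled from record Session -> shifts the Session verdicts, not this decode
  field attempts in record Geo: tag 4 changed to 17 -> inert under this dialect — no rule fires on Session and the result does not move
  removed field rating from record Session -> shifts the Session verdicts, not this decode

decoded: FAILS_AT (meta.weight, R2)


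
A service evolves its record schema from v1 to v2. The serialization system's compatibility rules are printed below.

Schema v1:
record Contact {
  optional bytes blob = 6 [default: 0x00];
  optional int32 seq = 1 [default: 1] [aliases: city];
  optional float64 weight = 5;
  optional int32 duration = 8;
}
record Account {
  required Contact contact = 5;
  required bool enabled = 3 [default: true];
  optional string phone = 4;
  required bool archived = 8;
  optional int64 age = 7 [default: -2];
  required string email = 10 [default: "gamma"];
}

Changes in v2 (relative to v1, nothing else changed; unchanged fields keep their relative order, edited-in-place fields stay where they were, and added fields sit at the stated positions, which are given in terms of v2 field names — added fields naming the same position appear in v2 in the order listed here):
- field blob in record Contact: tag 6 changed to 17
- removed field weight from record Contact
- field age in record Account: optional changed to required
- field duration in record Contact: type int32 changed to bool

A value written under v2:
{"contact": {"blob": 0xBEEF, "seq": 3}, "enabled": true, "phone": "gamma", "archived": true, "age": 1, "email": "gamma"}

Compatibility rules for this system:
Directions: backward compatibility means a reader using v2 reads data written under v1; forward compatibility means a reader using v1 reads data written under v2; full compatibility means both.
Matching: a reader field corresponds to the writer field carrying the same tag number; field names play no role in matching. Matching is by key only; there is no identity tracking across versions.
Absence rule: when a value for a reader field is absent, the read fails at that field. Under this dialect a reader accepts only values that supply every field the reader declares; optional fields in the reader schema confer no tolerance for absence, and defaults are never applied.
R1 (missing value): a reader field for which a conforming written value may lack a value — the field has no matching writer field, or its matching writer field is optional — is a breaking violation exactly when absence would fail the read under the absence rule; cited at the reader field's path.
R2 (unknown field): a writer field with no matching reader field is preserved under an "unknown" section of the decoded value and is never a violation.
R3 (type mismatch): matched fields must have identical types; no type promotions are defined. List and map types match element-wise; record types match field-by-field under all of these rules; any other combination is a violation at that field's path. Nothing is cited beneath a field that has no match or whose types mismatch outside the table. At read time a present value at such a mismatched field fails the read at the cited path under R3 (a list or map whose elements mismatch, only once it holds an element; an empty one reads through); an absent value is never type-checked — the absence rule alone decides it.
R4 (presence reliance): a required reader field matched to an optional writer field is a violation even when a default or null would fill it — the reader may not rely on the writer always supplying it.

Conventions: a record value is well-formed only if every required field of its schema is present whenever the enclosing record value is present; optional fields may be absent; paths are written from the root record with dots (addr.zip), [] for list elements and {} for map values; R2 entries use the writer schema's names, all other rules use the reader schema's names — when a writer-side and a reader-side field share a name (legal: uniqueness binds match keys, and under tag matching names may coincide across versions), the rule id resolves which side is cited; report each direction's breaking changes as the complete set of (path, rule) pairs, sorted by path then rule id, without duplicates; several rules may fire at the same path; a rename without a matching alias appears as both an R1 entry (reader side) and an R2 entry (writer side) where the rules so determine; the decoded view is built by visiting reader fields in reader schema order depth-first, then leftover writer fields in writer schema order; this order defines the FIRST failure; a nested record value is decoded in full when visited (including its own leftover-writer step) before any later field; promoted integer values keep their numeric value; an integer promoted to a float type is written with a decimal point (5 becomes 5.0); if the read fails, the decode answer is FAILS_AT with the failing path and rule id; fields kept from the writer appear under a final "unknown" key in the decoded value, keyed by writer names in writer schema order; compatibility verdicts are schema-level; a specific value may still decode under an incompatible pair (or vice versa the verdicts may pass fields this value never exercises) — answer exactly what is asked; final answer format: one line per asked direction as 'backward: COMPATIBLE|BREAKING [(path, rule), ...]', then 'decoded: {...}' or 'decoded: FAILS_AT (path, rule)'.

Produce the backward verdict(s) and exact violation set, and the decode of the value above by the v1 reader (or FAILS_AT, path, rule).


backward: BREAKING [(age, R1), (age, R4), (contact.blob, R1), (contact.duration, R1), (contact.duration, R3), (contact.seq, R1), (phone, R1)]; decoded: FAILS_AT (contact.blob, R1)

arrows below run writer -> reader for Account
checking backward for Account: reader v2 against writer v1:
  contact <- contact (Contact -> Contact, writer required)
  enabled <- enabled (bool -> bool, writer required)
  phone <- phone (string -> string, writer optional)
  archived <- archived (bool -> bool, writer required)
  age <- age (int64 -> int64, writer optional)
  email <- email (string -> string, writer required)
  contact.blob has no writer counterpart
  contact.seq <- contact.seq (int32 -> int32, writer optional)
  contact.duration <- contact.duration (int32 -> bool, writer optional)
  writer contact.blob: unknown to reader
  writer contact.weight: unknown to reader
  breaking: (age, R1)
  breaking: (age, R4)
  breaking: (contact.blob, R1)
  breaking: (contact.duration, R1)
  breaking: (contact.duration, R3)
  breaking: (contact.seq, R1)
  breaking: (phone, R1)
  => backward: BREAKING (7)
decode (reader v1):
  read fails at contact.blob under R1 (no fill)
  => FAILS_AT (contact.blob, R1)


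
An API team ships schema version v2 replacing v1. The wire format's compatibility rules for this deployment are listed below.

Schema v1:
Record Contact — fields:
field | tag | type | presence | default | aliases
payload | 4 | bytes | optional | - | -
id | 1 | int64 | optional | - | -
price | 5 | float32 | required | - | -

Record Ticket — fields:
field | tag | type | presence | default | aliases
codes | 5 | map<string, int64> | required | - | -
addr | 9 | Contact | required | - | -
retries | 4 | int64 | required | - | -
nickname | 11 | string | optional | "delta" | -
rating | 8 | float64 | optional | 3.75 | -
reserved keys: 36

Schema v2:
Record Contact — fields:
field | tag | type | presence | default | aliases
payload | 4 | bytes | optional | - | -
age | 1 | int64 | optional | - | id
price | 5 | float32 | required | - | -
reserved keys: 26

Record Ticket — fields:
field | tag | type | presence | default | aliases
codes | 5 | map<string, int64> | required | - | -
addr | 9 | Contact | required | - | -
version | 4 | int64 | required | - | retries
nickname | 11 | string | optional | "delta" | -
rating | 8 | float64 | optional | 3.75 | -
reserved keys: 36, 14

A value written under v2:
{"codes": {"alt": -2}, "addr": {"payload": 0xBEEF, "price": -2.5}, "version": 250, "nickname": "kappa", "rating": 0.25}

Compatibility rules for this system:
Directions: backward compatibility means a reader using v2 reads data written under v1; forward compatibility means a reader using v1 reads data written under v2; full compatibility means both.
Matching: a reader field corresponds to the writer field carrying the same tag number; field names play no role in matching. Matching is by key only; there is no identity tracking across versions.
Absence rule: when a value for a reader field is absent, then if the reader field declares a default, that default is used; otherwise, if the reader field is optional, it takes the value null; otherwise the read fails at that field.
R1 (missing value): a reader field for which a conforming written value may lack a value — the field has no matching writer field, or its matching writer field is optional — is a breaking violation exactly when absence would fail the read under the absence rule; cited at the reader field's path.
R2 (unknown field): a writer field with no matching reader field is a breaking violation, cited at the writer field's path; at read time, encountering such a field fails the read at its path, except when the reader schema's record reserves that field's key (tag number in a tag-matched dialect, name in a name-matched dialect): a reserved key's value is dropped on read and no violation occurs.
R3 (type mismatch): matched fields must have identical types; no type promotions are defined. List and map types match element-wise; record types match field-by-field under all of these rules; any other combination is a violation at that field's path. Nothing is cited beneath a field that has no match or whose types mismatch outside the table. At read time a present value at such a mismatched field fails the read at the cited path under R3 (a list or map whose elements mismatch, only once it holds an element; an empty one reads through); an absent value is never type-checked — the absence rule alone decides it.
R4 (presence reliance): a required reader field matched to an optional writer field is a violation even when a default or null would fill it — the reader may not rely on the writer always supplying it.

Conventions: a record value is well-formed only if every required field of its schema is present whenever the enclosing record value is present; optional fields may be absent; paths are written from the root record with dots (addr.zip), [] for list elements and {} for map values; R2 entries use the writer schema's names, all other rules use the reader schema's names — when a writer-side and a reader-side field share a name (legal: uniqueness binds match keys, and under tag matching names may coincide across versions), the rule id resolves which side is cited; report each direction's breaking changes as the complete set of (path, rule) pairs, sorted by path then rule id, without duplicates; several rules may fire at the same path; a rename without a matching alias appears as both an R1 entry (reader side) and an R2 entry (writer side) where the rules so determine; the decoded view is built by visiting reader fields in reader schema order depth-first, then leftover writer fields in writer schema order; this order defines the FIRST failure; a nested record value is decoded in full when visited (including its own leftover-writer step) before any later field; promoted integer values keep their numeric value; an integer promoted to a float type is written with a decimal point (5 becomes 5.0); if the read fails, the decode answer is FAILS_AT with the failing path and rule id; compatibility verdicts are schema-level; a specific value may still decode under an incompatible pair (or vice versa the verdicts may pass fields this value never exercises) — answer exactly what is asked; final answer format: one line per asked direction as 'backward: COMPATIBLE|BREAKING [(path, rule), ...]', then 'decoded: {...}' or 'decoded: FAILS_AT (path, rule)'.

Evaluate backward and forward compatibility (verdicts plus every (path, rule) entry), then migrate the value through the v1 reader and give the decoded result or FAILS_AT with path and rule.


backward: COMPATIBLE []; forward: COMPATIBLE []; decoded: {"codes": {"alt": -2}, "addr": {"payload": 0xBEEF, "id": null, "price": -2.5}, "retries": 250, "nickname": "kappa", "rating": 0.25}

arrows below run writer -> reader for Ticket
checking backward for Ticket: reader v2 against writer v1:
  codes <- codes (map<string, int64> -> map<string, int64>, writer required)
  addr <- addr (Contact -> Contact, writer required)
  version <- retries (int64 -> int64, writer required)
  nickname <- nickname (string -> string, writer optional)
  rating <- rating (float64 -> float64, writer optional)
  addr.payload <- addr.payload (bytes -> bytes, writer optional)
  addr.age <- addr.id (int64 -> int64, writer optional)
  addr.price <- addr.price (float32 -> float32, writer required)
  => backward verdict for Ticket: COMPATIBLE, no violations
checking forward for Ticket: reader v1 against writer v2:
  codes <- codes (map<string, int64> -> map<string, int64>, writer required)
  addr <- addr (Contact -> Contact, writer required)
  retries <- version (int64 -> int64, writer required)
  nickname <- nickname (string -> string, writer optional)
  rating <- rating (float64 -> float64, writer optional)
  addr.payload <- addr.payload (bytes -> bytes, writer optional)
  addr.id <- addr.age (int64 -> int64, writer optional)
  addr.price <- addr.price (float32 -> float32, writer required)
  => forward verdict for Ticket: COMPATIBLE, no violations
decode walk for Ticket under reader schema v1:
  codes := {"alt": -2}
  addr.payload := 0xBEEF
  addr.id := null (not supplied -> null)
  addr.price := -2.5
  retries := 250 (from writer version)
  nickname := "kappa"
  rating := 0.25
  => decoded: {"codes": {"alt": -2}, "addr": {"payload": 0xBEEF, "id": null, "price": -2.5}, "retries": 250, "nickname": "kappa", "rating": 0.25}
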